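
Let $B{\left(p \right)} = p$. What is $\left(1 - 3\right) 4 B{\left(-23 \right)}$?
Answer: $184$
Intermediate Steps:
$\left(1 - 3\right) 4 B{\left(-23 \right)} = \left(1 - 3\right) 4 \left(-23\right) = \left(-2\right) 4 \left(-23\right) = \left(-8\right) \left(-23\right) = 184$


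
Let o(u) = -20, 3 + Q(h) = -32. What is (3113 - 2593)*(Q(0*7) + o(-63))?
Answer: -28600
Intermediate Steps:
Q(h) = -35 (Q(h) = -3 - 32 = -35)
(3113 - 2593)*(Q(0*7) + o(-63)) = (3113 - 2593)*(-35 - 20) = 520*(-55) = -28600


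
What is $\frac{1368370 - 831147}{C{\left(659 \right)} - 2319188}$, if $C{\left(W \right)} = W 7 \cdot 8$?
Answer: $- \frac{537223}{2282284} \approx -0.23539$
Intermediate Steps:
$C{\left(W \right)} = 56 W$ ($C{\left(W \right)} = 7 W 8 = 56 W$)
$\frac{1368370 - 831147}{C{\left(659 \right)} - 2319188} = \frac{1368370 - 831147}{56 \cdot 659 - 2319188} = \frac{537223}{36904 - 2319188} = \frac{537223}{-2282284} = 537223 \left(- \frac{1}{2282284}\right) = - \frac{537223}{2282284}$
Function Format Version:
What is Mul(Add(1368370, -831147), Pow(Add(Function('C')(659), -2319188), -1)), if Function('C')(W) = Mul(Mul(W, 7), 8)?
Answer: Rational(-537223, 2282284) ≈ -0.23539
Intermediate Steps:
Function('C')(W) = Mul(56, W) (Function('C')(W) = Mul(Mul(7, W), 8) = Mul(56, W))
Mul(Add(1368370, -831147), Pow(Add(Function('C')(659), -2319188), -1)) = Mul(Add(1368370, -831147), Pow(Add(Mul(56, 659), -2319188), -1)) = Mul(537223, Pow(Add(36904, -2319188), -1)) = Mul(537223, Pow(-2282284, -1)) = Mul(537223, Rational(-1, 2282284)) = Rational(-537223, 2282284)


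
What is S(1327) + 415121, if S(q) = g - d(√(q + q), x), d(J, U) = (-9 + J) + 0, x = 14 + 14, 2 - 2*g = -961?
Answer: 831223/2 - √2654 ≈ 4.1556e+5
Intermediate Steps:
g = 963/2 (g = 1 - ½*(-961) = 1 + 961/2 = 963/2 ≈ 481.50)
x = 28
d(J, U) = -9 + J
S(q) = 981/2 - √2*√q (S(q) = 963/2 - (-9 + √(q + q)) = 963/2 - (-9 + √(2*q)) = 963/2 - (-9 + √2*√q) = 963/2 + (9 - √2*√q) = 981/2 - √2*√q)
S(1327) + 415121 = (981/2 - √2*√1327) + 415121 = (981/2 - √2654) + 415121 = 831223/2 - √2654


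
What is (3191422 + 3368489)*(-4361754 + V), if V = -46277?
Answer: -28916291045241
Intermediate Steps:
(3191422 + 3368489)*(-4361754 + V) = (3191422 + 3368489)*(-4361754 - 46277) = 6559911*(-4408031) = -28916291045241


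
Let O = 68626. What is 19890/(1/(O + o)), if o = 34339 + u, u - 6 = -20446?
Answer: 1641422250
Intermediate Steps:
u = -20440 (u = 6 - 20446 = -20440)
o = 13899 (o = 34339 - 20440 = 13899)
19890/(1/(O + o)) = 19890/(1/(68626 + 13899)) = 19890/(1/82525) = 19890*82525 = 1641422250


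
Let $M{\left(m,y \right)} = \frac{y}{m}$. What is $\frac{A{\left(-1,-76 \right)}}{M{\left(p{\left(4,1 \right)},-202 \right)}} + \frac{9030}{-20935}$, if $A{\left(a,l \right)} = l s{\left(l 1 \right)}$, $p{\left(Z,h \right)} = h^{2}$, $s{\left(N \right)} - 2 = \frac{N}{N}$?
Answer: $\frac{294912}{422887} \approx 0.69738$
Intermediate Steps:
$s{\left(N \right)} = 3$ ($s{\left(N \right)} = 2 + \frac{N}{N} = 2 + 1 = 3$)
$A{\left(a,l \right)} = 3 l$ ($A{\left(a,l \right)} = l 3 = 3 l$)
$\frac{A{\left(-1,-76 \right)}}{M{\left(p{\left(4,1 \right)},-202 \right)}} + \frac{9030}{-20935} = \frac{3 \left(-76\right)}{\left(-202\right) \frac{1}{1^{2}}} + \frac{9030}{-20935} = - \frac{228}{\left(-202\right) 1^{-1}} + 9030 \left(- \frac{1}{20935}\right) = - \frac{228}{\left(-202\right) 1} - \frac{1806}{4187} = - \frac{228}{-202} - \frac{1806}{4187} = \left(-228\right) \left(- \frac{1}{202}\right) - \frac{1806}{4187} = \frac{114}{101} - \frac{1806}{4187} = \frac{294912}{422887}$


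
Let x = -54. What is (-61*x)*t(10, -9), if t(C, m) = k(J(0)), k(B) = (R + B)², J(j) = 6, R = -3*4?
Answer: 118584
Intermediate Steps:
R = -12
k(B) = (-12 + B)²
t(C, m) = 36 (t(C, m) = (-12 + 6)² = (-6)² = 36)
(-61*x)*t(10, -9) = -61*(-54)*36 = 3294*36 = 118584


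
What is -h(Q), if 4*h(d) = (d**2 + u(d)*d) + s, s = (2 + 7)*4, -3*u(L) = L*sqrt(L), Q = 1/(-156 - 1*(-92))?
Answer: -147457/16384 + I/393216 ≈ -9.0001 + 2.5431e-6*I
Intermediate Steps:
Q = -1/64 (Q = 1/(-156 + 92) = 1/(-64) = -1/64 ≈ -0.015625)
u(L) = -L**(3/2)/3 (u(L) = -L*sqrt(L)/3 = -L**(3/2)/3)
s = 36 (s = 9*4 = 36)
h(d) = 9 - d**(5/2)/12 + d**2/4 (h(d) = ((d**2 + (-d**(3/2)/3)*d) + 36)/4 = ((d**2 - d**(5/2)/3) + 36)/4 = (36 + d**2 - d**(5/2)/3)/4 = 9 - d**(5/2)/12 + d**2/4)
-h(Q) = -(9 - I/393216 + (-1/64)**2/4) = -(9 - I/393216 + (1/4)*(1/4096)) = -(9 - I/393216 + 1/16384) = -(147457/16384 - I/393216) = -147457/16384 + I/393216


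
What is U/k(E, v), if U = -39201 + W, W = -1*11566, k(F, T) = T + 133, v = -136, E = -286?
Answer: 50767/3 ≈ 16922.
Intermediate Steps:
k(F, T) = 133 + T
W = -11566
U = -50767 (U = -39201 - 11566 = -50767)
U/k(E, v) = -50767/(133 - 136) = -50767/(-3) = -50767*(-⅓) = 50767/3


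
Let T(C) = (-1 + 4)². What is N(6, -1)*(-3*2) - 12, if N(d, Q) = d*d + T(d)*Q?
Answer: -174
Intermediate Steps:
T(C) = 9 (T(C) = 3² = 9)
N(d, Q) = d² + 9*Q (N(d, Q) = d*d + 9*Q = d² + 9*Q)
N(6, -1)*(-3*2) - 12 = (6² + 9*(-1))*(-3*2) - 12 = (36 - 9)*(-6) - 12 = 27*(-6) - 12 = -162 - 12 = -174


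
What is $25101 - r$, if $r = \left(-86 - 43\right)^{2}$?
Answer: $8460$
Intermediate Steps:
$r = 16641$ ($r = \left(-129\right)^{2} = 16641$)
$25101 - r = 25101 - 16641 = 8460$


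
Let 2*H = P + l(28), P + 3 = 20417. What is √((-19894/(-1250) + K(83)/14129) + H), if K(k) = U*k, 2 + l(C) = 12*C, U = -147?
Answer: 2*√324055041180038/353225 ≈ 101.93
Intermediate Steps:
l(C) = -2 + 12*C
P = 20414 (P = -3 + 20417 = 20414)
K(k) = -147*k
H = 10374 (H = (20414 + (-2 + 12*28))/2 = (20414 + (-2 + 336))/2 = (20414 + 334)/2 = (½)*20748 = 10374)
√((-19894/(-1250) + K(83)/14129) + H) = √((-19894/(-1250) - 147*83/14129) + 10374) = √((-19894*(-1/1250) - 12201*1/14129) + 10374) = √((9947/625 - 12201/14129) + 10374) = √(132915538/8830625 + 10374) = √(91741819288/8830625) = 2*√324055041180038/353225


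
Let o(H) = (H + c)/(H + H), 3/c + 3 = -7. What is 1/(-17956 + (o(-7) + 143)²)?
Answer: 19600/51791049 ≈ 0.00037844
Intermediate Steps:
c = -3/10 (c = 3/(-3 - 7) = 3/(-10) = 3*(-⅒) = -3/10 ≈ -0.30000)
o(H) = (-3/10 + H)/(2*H) (o(H) = (H - 3/10)/(H + H) = (-3/10 + H)/((2*H)) = (-3/10 + H)*(1/(2*H)) = (-3/10 + H)/(2*H))
1/(-17956 + (o(-7) + 143)²) = 1/(-17956 + ((1/20)*(-3 + 10*(-7))/(-7) + 143)²) = 1/(-17956 + ((1/20)*(-⅐)*(-3 - 70) + 143)²) = 1/(-17956 + ((1/20)*(-⅐)*(-73) + 143)²) = 1/(-17956 + (73/140 + 143)²) = 1/(-17956 + (20093/140)²) = 1/(-17956 + 403728649/19600) = 1/(51791049/19600) = 19600/51791049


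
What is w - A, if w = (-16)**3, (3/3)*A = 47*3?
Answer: -4237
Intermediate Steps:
A = 141 (A = 47*3 = 141)
w = -4096
w - A = -4096 - 1*141 = -4096 - 141 = -4237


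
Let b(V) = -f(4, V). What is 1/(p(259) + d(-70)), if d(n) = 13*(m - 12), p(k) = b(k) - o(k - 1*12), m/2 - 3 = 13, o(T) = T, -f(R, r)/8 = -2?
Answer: -⅓ ≈ -0.33333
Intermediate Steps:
f(R, r) = 16 (f(R, r) = -8*(-2) = 16)
b(V) = -16 (b(V) = -1*16 = -16)
m = 32 (m = 6 + 2*13 = 6 + 26 = 32)
p(k) = -4 - k (p(k) = -16 - (k - 1*12) = -16 - (k - 12) = -16 - (-12 + k) = -16 + (12 - k) = -4 - k)
d(n) = 260 (d(n) = 13*(32 - 12) = 13*20 = 260)
1/(p(259) + d(-70)) = 1/((-4 - 1*259) + 260) = 1/((-4 - 259) + 260) = 1/(-263 + 260) = 1/(-3) = -⅓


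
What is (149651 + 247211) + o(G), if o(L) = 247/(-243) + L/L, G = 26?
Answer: 96437462/243 ≈ 3.9686e+5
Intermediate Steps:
o(L) = -4/243 (o(L) = 247*(-1/243) + 1 = -247/243 + 1 = -4/243)
(149651 + 247211) + o(G) = (149651 + 247211) - 4/243 = 396862 - 4/243 = 96437462/243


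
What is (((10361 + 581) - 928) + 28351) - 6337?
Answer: 32028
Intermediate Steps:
(((10361 + 581) - 928) + 28351) - 6337 = ((10942 - 928) + 28351) - 6337 = (10014 + 28351) - 6337 = 38365 - 6337 = 32028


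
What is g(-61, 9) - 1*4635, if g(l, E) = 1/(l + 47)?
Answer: -64891/14 ≈ -4635.1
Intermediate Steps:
g(l, E) = 1/(47 + l)
g(-61, 9) - 1*4635 = 1/(47 - 61) - 1*4635 = 1/(-14) - 4635 = -1/14 - 4635 = -64891/14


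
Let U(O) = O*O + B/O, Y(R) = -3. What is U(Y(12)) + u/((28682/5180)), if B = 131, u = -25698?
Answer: -201164924/43023 ≈ -4675.8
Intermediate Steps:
U(O) = O² + 131/O (U(O) = O*O + 131/O = O² + 131/O)
U(Y(12)) + u/((28682/5180)) = (131 + (-3)³)/(-3) - 25698/(28682/5180) = -(131 - 27)/3 - 25698/(28682*(1/5180)) = -⅓*104 - 25698/14341/2590 = -104/3 - 25698*2590/14341 = -104/3 - 66557820/14341 = -201164924/43023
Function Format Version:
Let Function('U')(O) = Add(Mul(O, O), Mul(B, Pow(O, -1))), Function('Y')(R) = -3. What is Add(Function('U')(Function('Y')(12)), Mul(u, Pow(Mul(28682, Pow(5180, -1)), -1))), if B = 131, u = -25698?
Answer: Rational(-201164924, 43023) ≈ -4675.8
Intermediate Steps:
Function('U')(O) = Add(Pow(O, 2), Mul(131, Pow(O, -1))) (Function('U')(O) = Add(Mul(O, O), Mul(131, Pow(O, -1))) = Add(Pow(O, 2), Mul(131, Pow(O, -1))))
Add(Function('U')(Function('Y')(12)), Mul(u, Pow(Mul(28682, Pow(5180, -1)), -1))) = Add(Mul(Pow(-3, -1), Add(131, Pow(-3, 3))), Mul(-25698, Pow(Mul(28682, Pow(5180, -1)), -1))) = Add(Mul(Rational(-1, 3), Add(131, -27)), Mul(-25698, Pow(Mul(28682, Rational(1, 5180)), -1))) = Add(Mul(Rational(-1, 3), 104), Mul(-25698, Pow(Rational(14341, 2590), -1))) = Add(Rational(-104, 3), Mul(-25698, Rational(2590, 14341))) = Add(Rational(-104, 3), Rational(-66557820, 14341)) = Rational(-201164924, 43023)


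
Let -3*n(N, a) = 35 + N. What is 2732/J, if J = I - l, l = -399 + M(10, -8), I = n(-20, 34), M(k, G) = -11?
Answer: 2732/405 ≈ 6.7457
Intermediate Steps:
n(N, a) = -35/3 - N/3 (n(N, a) = -(35 + N)/3 = -35/3 - N/3)
I = -5 (I = -35/3 - ⅓*(-20) = -35/3 + 20/3 = -5)
l = -410 (l = -399 - 11 = -410)
J = 405 (J = -5 - 1*(-410) = -5 + 410 = 405)
2732/J = 2732/405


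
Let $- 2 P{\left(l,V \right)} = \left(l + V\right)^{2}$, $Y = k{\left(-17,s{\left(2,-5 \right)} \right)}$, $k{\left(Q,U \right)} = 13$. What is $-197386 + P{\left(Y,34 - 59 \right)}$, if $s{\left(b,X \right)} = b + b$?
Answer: $-197458$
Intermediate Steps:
$s{\left(b,X \right)} = 2 b$
$Y = 13$
$P{\left(l,V \right)} = - \frac{\left(V + l\right)^{2}}{2}$ ($P{\left(l,V \right)} = - \frac{\left(l + V\right)^{2}}{2} = - \frac{\left(V + l\right)^{2}}{2}$)
$-197386 + P{\left(Y,34 - 59 \right)} = -197386 - \frac{\left(\left(34 - 59\right) + 13\right)^{2}}{2} = -197386 - \frac{\left(-25 + 13\right)^{2}}{2} = -197386 - \frac{\left(-12\right)^{2}}{2} = -197386 - 72 = -197458$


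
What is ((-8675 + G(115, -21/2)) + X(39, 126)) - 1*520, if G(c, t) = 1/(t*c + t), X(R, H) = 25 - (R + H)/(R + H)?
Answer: -11170279/1218 ≈ -9171.0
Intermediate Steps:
X(R, H) = 24 (X(R, H) = 25 - (H + R)/(H + R) = 25 - 1*1 = 25 - 1 = 24)
G(c, t) = 1/(t + c*t) (G(c, t) = 1/(c*t + t) = 1/(t + c*t))
((-8675 + G(115, -21/2)) + X(39, 126)) - 1*520 = ((-8675 + 1/(((-21/2))*(1 + 115))) + 24) - 1*520 = ((-8675 + 1/(-21*½*116)) + 24) - 520 = ((-8675 + (1/116)/(-21/2)) + 24) - 520 = ((-8675 - 2/21*1/116) + 24) - 520 = ((-8675 - 1/1218) + 24) - 520 = (-10566151/1218 + 24) - 520 = -10536919/1218 - 520 = -11170279/1218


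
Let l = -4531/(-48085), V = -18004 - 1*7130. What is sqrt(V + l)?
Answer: I*sqrt(58113793160015)/48085 ≈ 158.54*I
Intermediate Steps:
V = -25134 (V = -18004 - 7130 = -25134)
l = 4531/48085 (l = -4531*(-1/48085) = 4531/48085 ≈ 0.094229)
sqrt(V + l) = sqrt(-25134 + 4531/48085) = sqrt(-1208563859/48085) = I*sqrt(58113793160015)/48085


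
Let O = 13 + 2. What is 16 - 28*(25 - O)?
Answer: -264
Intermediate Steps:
O = 15
16 - 28*(25 - O) = 16 - 28*(25 - 1*15) = 16 - 28*(25 - 15) = 16 - 28*10 = 16 - 280 = -264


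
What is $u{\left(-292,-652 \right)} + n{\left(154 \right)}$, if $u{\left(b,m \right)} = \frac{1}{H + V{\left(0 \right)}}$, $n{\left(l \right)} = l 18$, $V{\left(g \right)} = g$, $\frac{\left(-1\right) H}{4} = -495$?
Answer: $\frac{5488561}{1980} \approx 2772.0$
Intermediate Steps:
$H = 1980$ ($H = \left(-4\right) \left(-495\right) = 1980$)
$n{\left(l \right)} = 18 l$
$u{\left(b,m \right)} = \frac{1}{1980}$ ($u{\left(b,m \right)} = \frac{1}{1980 + 0} = \frac{1}{1980}$)
$u{\left(-292,-652 \right)} + n{\left(154 \right)} = \frac{1}{1980} + 18 \cdot 154 = \frac{1}{1980} + 2772 = \frac{5488561}{1980}$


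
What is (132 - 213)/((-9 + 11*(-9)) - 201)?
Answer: 27/103 ≈ 0.26214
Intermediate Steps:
(132 - 213)/((-9 + 11*(-9)) - 201) = -81/((-9 - 99) - 201) = -81/(-108 - 201) = -81/(-309) = -81*(-1/309) = 27/103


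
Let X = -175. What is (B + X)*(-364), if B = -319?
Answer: 179816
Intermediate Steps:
(B + X)*(-364) = (-319 - 175)*(-364) = -494*(-364) = 179816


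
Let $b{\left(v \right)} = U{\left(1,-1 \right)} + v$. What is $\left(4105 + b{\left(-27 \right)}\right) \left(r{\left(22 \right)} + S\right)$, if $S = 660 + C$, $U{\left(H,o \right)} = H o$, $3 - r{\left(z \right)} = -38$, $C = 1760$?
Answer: $10033497$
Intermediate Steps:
$r{\left(z \right)} = 41$ ($r{\left(z \right)} = 3 - -38 = 3 + 38 = 41$)
$S = 2420$ ($S = 660 + 1760 = 2420$)
$b{\left(v \right)} = -1 + v$ ($b{\left(v \right)} = 1 \left(-1\right) + v = -1 + v$)
$\left(4105 + b{\left(-27 \right)}\right) \left(r{\left(22 \right)} + S\right) = \left(4105 - 28\right) \left(41 + 2420\right) = \left(4105 - 28\right) 2461 = 4077 \cdot 2461 = 10033497$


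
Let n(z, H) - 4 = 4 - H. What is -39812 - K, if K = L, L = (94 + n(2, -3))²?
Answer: -50837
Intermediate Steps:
n(z, H) = 8 - H (n(z, H) = 4 + (4 - H) = 8 - H)
L = 11025 (L = (94 + (8 - 1*(-3)))² = (94 + (8 + 3))² = (94 + 11)² = 105² = 11025)
K = 11025
-39812 - K = -39812 - 1*11025 = -39812 - 11025 = -50837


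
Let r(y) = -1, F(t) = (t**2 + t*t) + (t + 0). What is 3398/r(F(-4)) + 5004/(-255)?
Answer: -290498/85 ≈ -3417.6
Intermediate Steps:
F(t) = t + 2*t**2 (F(t) = (t**2 + t**2) + t = 2*t**2 + t = t + 2*t**2)
3398/r(F(-4)) + 5004/(-255) = 3398/(-1) + 5004/(-255) = 3398*(-1) + 5004*(-1/255) = -3398 - 1668/85 = -290498/85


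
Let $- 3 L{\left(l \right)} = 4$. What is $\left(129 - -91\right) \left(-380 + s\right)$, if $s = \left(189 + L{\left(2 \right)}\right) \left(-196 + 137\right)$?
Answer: $- \frac{7558540}{3} \approx -2.5195 \cdot 10^{6}$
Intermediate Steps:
$L{\left(l \right)} = - \frac{4}{3}$ ($L{\left(l \right)} = \left(- \frac{1}{3}\right) 4 = - \frac{4}{3}$)
$s = - \frac{33217}{3}$ ($s = \left(189 - \frac{4}{3}\right) \left(-196 + 137\right) = \frac{563}{3} \left(-59\right) = - \frac{33217}{3} \approx -11072.0$)
$\left(129 - -91\right) \left(-380 + s\right) = \left(129 - -91\right) \left(-380 - \frac{33217}{3}\right) = \left(129 + 91\right) \left(- \frac{34357}{3}\right) = 220 \left(- \frac{34357}{3}\right) = - \frac{7558540}{3}$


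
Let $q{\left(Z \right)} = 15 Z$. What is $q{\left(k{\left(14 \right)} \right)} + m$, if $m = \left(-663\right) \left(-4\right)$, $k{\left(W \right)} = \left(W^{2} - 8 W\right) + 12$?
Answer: $4092$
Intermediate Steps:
$k{\left(W \right)} = 12 + W^{2} - 8 W$
$m = 2652$
$q{\left(k{\left(14 \right)} \right)} + m = 15 \left(12 + 14^{2} - 112\right) + 2652 = 15 \left(12 + 196 - 112\right) + 2652 = 15 \cdot 96 + 2652 = 1440 + 2652 = 4092$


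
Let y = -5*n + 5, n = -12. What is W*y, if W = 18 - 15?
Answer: 195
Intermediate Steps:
y = 65 (y = -5*(-12) + 5 = 60 + 5 = 65)
W = 3
W*y = 3*65 = 195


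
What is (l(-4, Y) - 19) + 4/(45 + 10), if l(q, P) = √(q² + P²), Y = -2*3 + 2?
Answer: -1041/55 + 4*√2 ≈ -13.270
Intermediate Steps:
Y = -4 (Y = -6 + 2 = -4)
l(q, P) = √(P² + q²)
(l(-4, Y) - 19) + 4/(45 + 10) = (√((-4)² + (-4)²) - 19) + 4/(45 + 10) = (√(16 + 16) - 19) + 4/55 = (√32 - 19) + (1/55)*4 = (4*√2 - 19) + 4/55 = (-19 + 4*√2) + 4/55 = -1041/55 + 4*√2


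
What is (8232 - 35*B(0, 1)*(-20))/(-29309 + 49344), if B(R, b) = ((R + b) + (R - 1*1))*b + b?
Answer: 8932/20035 ≈ 0.44582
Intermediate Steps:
B(R, b) = b + b*(-1 + b + 2*R) (B(R, b) = ((R + b) + (R - 1))*b + b = ((R + b) + (-1 + R))*b + b = (-1 + b + 2*R)*b + b = b*(-1 + b + 2*R) + b = b + b*(-1 + b + 2*R))
(8232 - 35*B(0, 1)*(-20))/(-29309 + 49344) = (8232 - 35*(1 + 2*0)*(-20))/(-29309 + 49344) = (8232 - 35*(1 + 0)*(-20))/20035 = (8232 - 35*(-20))*(1/20035) = (8232 + 700)*(1/20035) = 8932*(1/20035) = 8932/20035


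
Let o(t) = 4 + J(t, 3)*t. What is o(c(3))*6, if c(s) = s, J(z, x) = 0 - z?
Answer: -30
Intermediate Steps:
J(z, x) = -z
o(t) = 4 - t² (o(t) = 4 + (-t)*t = 4 - t²)
o(c(3))*6 = (4 - 1*3²)*6 = (4 - 1*9)*6 = (4 - 9)*6 = -5*6 = -30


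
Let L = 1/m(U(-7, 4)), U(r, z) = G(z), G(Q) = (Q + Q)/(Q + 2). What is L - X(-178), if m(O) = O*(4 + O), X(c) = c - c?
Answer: 9/64 ≈ 0.14063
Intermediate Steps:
X(c) = 0
G(Q) = 2*Q/(2 + Q) (G(Q) = (2*Q)/(2 + Q) = 2*Q/(2 + Q))
U(r, z) = 2*z/(2 + z)
L = 9/64 (L = 1/((2*4/(2 + 4))*(4 + 2*4/(2 + 4))) = 1/((2*4/6)*(4 + 2*4/6)) = 1/((2*4*(1/6))*(4 + 2*4*(1/6))) = 1/(4*(4 + 4/3)/3) = 1/((4/3)*(16/3)) = 1/(64/9) = 9/64 ≈ 0.14063)
L - X(-178) = 9/64 - 1*0 = 9/64 + 0 = 9/64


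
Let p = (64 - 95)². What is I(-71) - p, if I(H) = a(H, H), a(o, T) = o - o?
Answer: -961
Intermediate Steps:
a(o, T) = 0
I(H) = 0
p = 961 (p = (-31)² = 961)
I(-71) - p = 0 - 1*961 = 0 - 961 = -961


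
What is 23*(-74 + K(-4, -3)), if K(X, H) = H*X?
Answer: -1426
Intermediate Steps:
23*(-74 + K(-4, -3)) = 23*(-74 - 3*(-4)) = 23*(-74 + 12) = 23*(-62) = -1426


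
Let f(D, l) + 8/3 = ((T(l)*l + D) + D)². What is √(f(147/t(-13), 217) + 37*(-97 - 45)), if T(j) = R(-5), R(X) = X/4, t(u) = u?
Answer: √1973654409/156 ≈ 284.78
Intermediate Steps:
R(X) = X/4 (R(X) = X*(¼) = X/4)
T(j) = -5/4 (T(j) = (¼)*(-5) = -5/4)
f(D, l) = -8/3 + (2*D - 5*l/4)² (f(D, l) = -8/3 + ((-5*l/4 + D) + D)² = -8/3 + ((D - 5*l/4) + D)² = -8/3 + (2*D - 5*l/4)²)
√(f(147/t(-13), 217) + 37*(-97 - 45)) = √((-8/3 + (-5*217 + 8*(147/(-13)))²/16) + 37*(-97 - 45)) = √((-8/3 + (-1085 + 8*(147*(-1/13)))²/16) + 37*(-142)) = √((-8/3 + (-1085 + 8*(-147/13))²/16) - 5254) = √((-8/3 + (-1085 - 1176/13)²/16) - 5254) = √((-8/3 + (-15281/13)²/16) - 5254) = √((-8/3 + (1/16)*(233508961/169)) - 5254) = √((-8/3 + 233508961/2704) - 5254) = √(700505251/8112 - 5254) = √(657884803/8112) = √1973654409/156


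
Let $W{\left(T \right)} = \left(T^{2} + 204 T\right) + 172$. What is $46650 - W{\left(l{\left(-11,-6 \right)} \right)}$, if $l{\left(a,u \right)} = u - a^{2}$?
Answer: $56257$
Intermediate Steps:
$W{\left(T \right)} = 172 + T^{2} + 204 T$
$46650 - W{\left(l{\left(-11,-6 \right)} \right)} = 46650 - \left(172 + \left(-6 - \left(-11\right)^{2}\right)^{2} + 204 \left(-6 - \left(-11\right)^{2}\right)\right) = 46650 - \left(172 + \left(-6 - 121\right)^{2} + 204 \left(-6 - 121\right)\right) = 46650 - \left(172 + \left(-127\right)^{2} + 204 \left(-127\right)\right) = 46650 - \left(172 + 16129 - 25908\right) = 46650 - -9607 = 46650 + 9607 = 56257$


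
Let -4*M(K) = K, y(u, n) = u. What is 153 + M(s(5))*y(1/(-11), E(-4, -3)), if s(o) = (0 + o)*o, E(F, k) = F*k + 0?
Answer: 6757/44 ≈ 153.57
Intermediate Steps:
E(F, k) = F*k
s(o) = o² (s(o) = o*o = o²)
M(K) = -K/4
153 + M(s(5))*y(1/(-11), E(-4, -3)) = 153 - ¼*5²/(-11) = 153 - ¼*25*(-1/11) = 153 - 25/4*(-1/11) = 153 + 25/44 = 6757/44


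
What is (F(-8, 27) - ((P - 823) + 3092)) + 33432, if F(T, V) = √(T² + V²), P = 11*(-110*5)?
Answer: 37213 + √793 ≈ 37241.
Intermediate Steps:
P = -6050 (P = 11*(-550) = -6050)
(F(-8, 27) - ((P - 823) + 3092)) + 33432 = (√((-8)² + 27²) - ((-6050 - 823) + 3092)) + 33432 = (√(64 + 729) - (-6873 + 3092)) + 33432 = (√793 - 1*(-3781)) + 33432 = (√793 + 3781) + 33432 = (3781 + √793) + 33432 = 37213 + √793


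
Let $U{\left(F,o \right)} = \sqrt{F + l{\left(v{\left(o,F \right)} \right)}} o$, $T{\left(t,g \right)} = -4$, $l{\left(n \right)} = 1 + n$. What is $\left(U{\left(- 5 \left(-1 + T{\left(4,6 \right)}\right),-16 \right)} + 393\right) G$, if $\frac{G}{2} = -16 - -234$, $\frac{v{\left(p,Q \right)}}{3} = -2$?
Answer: $171348 - 13952 \sqrt{5} \approx 1.4015 \cdot 10^{5}$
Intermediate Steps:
$v{\left(p,Q \right)} = -6$ ($v{\left(p,Q \right)} = 3 \left(-2\right) = -6$)
$G = 436$ ($G = 2 \left(-16 - -234\right) = 2 \left(-16 + 234\right) = 2 \cdot 218 = 436$)
$U{\left(F,o \right)} = o \sqrt{-5 + F}$ ($U{\left(F,o \right)} = \sqrt{F + \left(1 - 6\right)} o = \sqrt{F - 5} o = \sqrt{-5 + F} o = o \sqrt{-5 + F}$)
$\left(U{\left(- 5 \left(-1 + T{\left(4,6 \right)}\right),-16 \right)} + 393\right) G = \left(- 16 \sqrt{-5 - 5 \left(-1 - 4\right)} + 393\right) 436 = \left(- 16 \sqrt{-5 - -25} + 393\right) 436 = \left(- 16 \sqrt{-5 + 25} + 393\right) 436 = \left(- 16 \sqrt{20} + 393\right) 436 = \left(- 16 \cdot 2 \sqrt{5} + 393\right) 436 = \left(- 32 \sqrt{5} + 393\right) 436 = \left(393 - 32 \sqrt{5}\right) 436 = 171348 - 13952 \sqrt{5}$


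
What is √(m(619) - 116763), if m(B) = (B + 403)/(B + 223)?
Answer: 2*I*√5173743938/421 ≈ 341.7*I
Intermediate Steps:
m(B) = (403 + B)/(223 + B)
√(m(619) - 116763) = √((403 + 619)/(223 + 619) - 116763) = √(1022/842 - 116763) = √((1/842)*1022 - 116763) = √(511/421 - 116763) = √(-49156712/421) = 2*I*√5173743938/421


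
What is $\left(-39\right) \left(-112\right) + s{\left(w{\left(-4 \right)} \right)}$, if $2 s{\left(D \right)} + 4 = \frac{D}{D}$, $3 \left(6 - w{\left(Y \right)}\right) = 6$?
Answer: $\frac{8733}{2} \approx 4366.5$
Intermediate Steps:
$w{\left(Y \right)} = 4$ ($w{\left(Y \right)} = 6 - 2 = 4$)
$s{\left(D \right)} = - \frac{3}{2}$ ($s{\left(D \right)} = -2 + \frac{D \frac{1}{D}}{2} = -2 + \frac{1}{2} \cdot 1 = -2 + \frac{1}{2} = - \frac{3}{2}$)
$\left(-39\right) \left(-112\right) + s{\left(w{\left(-4 \right)} \right)} = \left(-39\right) \left(-112\right) - \frac{3}{2} = 4368 - \frac{3}{2} = \frac{8733}{2}$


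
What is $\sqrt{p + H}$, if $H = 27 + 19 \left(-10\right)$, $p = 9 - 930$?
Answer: $2 i \sqrt{271} \approx 32.924 i$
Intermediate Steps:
$p = -921$ ($p = 9 - 930 = -921$)
$H = -163$ ($H = 27 - 190 = -163$)
$\sqrt{p + H} = \sqrt{-921 - 163} = \sqrt{-1084} = 2 i \sqrt{271}$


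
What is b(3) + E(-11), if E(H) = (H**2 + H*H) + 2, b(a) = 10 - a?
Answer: 251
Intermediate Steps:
E(H) = 2 + 2*H**2 (E(H) = (H**2 + H**2) + 2 = 2*H**2 + 2 = 2 + 2*H**2)
b(3) + E(-11) = (10 - 1*3) + (2 + 2*(-11)**2) = (10 - 3) + (2 + 2*121) = 7 + (2 + 242) = 7 + 244 = 251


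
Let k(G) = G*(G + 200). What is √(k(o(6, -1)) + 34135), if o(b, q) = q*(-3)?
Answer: 2*√8686 ≈ 186.40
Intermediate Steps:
o(b, q) = -3*q
k(G) = G*(200 + G)
√(k(o(6, -1)) + 34135) = √((-3*(-1))*(200 - 3*(-1)) + 34135) = √(3*(200 + 3) + 34135) = √(3*203 + 34135) = √(609 + 34135) = √34744 = 2*√8686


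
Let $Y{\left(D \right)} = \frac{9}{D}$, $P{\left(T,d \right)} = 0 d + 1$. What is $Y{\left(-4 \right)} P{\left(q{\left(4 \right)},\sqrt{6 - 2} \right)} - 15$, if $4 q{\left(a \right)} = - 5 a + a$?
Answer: $- \frac{69}{4} \approx -17.25$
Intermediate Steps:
$q{\left(a \right)} = - a$ ($q{\left(a \right)} = \frac{- 5 a + a}{4} = \frac{\left(-4\right) a}{4} = - a$)
$P{\left(T,d \right)} = 1$ ($P{\left(T,d \right)} = 0 + 1 = 1$)
$Y{\left(-4 \right)} P{\left(q{\left(4 \right)},\sqrt{6 - 2} \right)} - 15 = \frac{9}{-4} \cdot 1 - 15 = 9 \left(- \frac{1}{4}\right) 1 - 15 = \left(- \frac{9}{4}\right) 1 - 15 = - \frac{9}{4} - 15 = - \frac{69}{4}$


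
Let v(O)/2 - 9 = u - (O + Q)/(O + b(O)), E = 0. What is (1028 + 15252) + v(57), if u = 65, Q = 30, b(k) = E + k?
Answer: 312103/19 ≈ 16426.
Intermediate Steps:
b(k) = k (b(k) = 0 + k = k)
v(O) = 148 - (30 + O)/O (v(O) = 18 + 2*(65 - (O + 30)/(O + O)) = 18 + 2*(65 - (30 + O)/(2*O)) = 18 + (130 - (30 + O)/O) = 148 - (30 + O)/O)
(1028 + 15252) + v(57) = (1028 + 15252) + (147 - 30/57) = 16280 + (147 - 30*1/57) = 16280 + (147 - 10/19) = 16280 + 2783/19 = 312103/19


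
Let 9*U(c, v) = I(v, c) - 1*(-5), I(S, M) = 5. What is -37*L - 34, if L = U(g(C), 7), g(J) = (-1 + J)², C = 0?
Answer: -676/9 ≈ -75.111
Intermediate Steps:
U(c, v) = 10/9 (U(c, v) = (5 - 1*(-5))/9 = (5 + 5)/9 = (⅑)*10 = 10/9)
L = 10/9 ≈ 1.1111
-37*L - 34 = -37*10/9 - 34 = -370/9 - 34 = -676/9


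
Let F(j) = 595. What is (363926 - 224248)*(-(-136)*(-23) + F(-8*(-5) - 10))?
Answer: -353804374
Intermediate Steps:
(363926 - 224248)*(-(-136)*(-23) + F(-8*(-5) - 10)) = (363926 - 224248)*(-(-136)*(-23) + 595) = 139678*(-34*92 + 595) = 139678*(-3128 + 595) = 139678*(-2533) = -353804374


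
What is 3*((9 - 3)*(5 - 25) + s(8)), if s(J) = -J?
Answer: -384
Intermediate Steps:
3*((9 - 3)*(5 - 25) + s(8)) = 3*((9 - 3)*(5 - 25) - 1*8) = 3*(6*(-20) - 8) = 3*(-120 - 8) = 3*(-128) = -384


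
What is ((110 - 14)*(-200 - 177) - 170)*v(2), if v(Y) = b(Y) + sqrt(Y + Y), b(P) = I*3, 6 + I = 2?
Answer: 363620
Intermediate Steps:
I = -4 (I = -6 + 2 = -4)
b(P) = -12 (b(P) = -4*3 = -12)
v(Y) = -12 + sqrt(2)*sqrt(Y) (v(Y) = -12 + sqrt(Y + Y) = -12 + sqrt(2*Y) = -12 + sqrt(2)*sqrt(Y))
((110 - 14)*(-200 - 177) - 170)*v(2) = ((110 - 14)*(-200 - 177) - 170)*(-12 + sqrt(2)*sqrt(2)) = (96*(-377) - 170)*(-12 + 2) = (-36192 - 170)*(-10) = -36362*(-10) = 363620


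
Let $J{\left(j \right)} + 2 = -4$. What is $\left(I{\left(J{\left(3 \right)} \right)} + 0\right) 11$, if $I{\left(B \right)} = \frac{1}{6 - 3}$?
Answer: $\frac{11}{3} \approx 3.6667$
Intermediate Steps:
$J{\left(j \right)} = -6$ ($J{\left(j \right)} = -2 - 4 = -6$)
$I{\left(B \right)} = \frac{1}{3}$
$\left(I{\left(J{\left(3 \right)} \right)} + 0\right) 11 = \left(\frac{1}{3} + 0\right) 11 = \frac{1}{3} \cdot 11 = \frac{11}{3}$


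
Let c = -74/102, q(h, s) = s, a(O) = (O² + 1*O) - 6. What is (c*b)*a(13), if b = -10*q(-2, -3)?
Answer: -65120/17 ≈ -3830.6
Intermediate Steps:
a(O) = -6 + O + O² (a(O) = (O² + O) - 6 = (O + O²) - 6 = -6 + O + O²)
c = -37/51 (c = -74*1/102 = -37/51 ≈ -0.72549)
b = 30 (b = -10*(-3) = 30)
(c*b)*a(13) = (-37/51*30)*(-6 + 13 + 13²) = -370*(-6 + 13 + 169)/17 = -370/17*176 = -65120/17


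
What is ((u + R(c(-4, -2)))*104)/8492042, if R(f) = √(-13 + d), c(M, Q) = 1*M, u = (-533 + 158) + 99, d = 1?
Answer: -1104/326617 + 8*I*√3/326617 ≈ -0.0033801 + 4.2424e-5*I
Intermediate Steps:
u = -276 (u = -375 + 99 = -276)
c(M, Q) = M
R(f) = 2*I*√3 (R(f) = √(-13 + 1) = √(-12) = 2*I*√3)
((u + R(c(-4, -2)))*104)/8492042 = ((-276 + 2*I*√3)*104)/8492042 = (-28704 + 208*I*√3)*(1/8492042) = -1104/326617 + 8*I*√3/326617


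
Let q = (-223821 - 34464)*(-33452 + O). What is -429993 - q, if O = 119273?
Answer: 22165846992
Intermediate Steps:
q = -22166276985 (q = (-223821 - 34464)*(-33452 + 119273) = -258285*85821 = -22166276985)
-429993 - q = -429993 - 1*(-22166276985) = -429993 + 22166276985 = 22165846992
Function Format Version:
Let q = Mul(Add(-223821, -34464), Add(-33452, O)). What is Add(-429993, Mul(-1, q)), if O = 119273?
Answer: 22165846992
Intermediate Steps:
q = -22166276985 (q = Mul(Add(-223821, -34464), Add(-33452, 119273)) = Mul(-258285, 85821) = -22166276985)
Add(-429993, Mul(-1, q)) = Add(-429993, Mul(-1, -22166276985)) = Add(-429993, 22166276985) = 22165846992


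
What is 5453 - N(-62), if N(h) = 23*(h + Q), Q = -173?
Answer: 10858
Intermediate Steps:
N(h) = -3979 + 23*h (N(h) = 23*(h - 173) = 23*(-173 + h) = -3979 + 23*h)
5453 - N(-62) = 5453 - (-3979 + 23*(-62)) = 5453 - (-3979 - 1426) = 5453 - 1*(-5405) = 5453 + 5405 = 10858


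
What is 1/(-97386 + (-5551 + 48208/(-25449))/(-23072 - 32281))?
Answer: -1408678497/137185422793235 ≈ -1.0268e-5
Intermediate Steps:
1/(-97386 + (-5551 + 48208/(-25449))/(-23072 - 32281)) = 1/(-97386 + (-5551 + 48208*(-1/25449))/(-55353)) = 1/(-97386 + (-5551 - 48208/25449)*(-1/55353)) = 1/(-97386 - 141315607/25449*(-1/55353)) = 1/(-97386 + 141315607/1408678497) = 1/(-137185422793235/1408678497) = -1408678497/137185422793235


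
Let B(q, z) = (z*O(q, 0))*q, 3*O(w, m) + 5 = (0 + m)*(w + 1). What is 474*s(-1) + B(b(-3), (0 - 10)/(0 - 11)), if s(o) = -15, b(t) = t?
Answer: -78160/11 ≈ -7105.5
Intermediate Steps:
O(w, m) = -5/3 + m*(1 + w)/3 (O(w, m) = -5/3 + ((0 + m)*(w + 1))/3 = -5/3 + (m*(1 + w))/3 = -5/3 + m*(1 + w)/3)
B(q, z) = -5*q*z/3 (B(q, z) = (z*(-5/3 + (⅓)*0 + (⅓)*0*q))*q = (z*(-5/3 + 0 + 0))*q = (z*(-5/3))*q = (-5*z/3)*q = -5*q*z/3)
474*s(-1) + B(b(-3), (0 - 10)/(0 - 11)) = 474*(-15) - 5/3*(-3)*(0 - 10)/(0 - 11) = -7110 - 5/3*(-3)*(-10/(-11)) = -7110 - 5/3*(-3)*(-10*(-1/11)) = -7110 - 5/3*(-3)*10/11 = -7110 + 50/11 = -78160/11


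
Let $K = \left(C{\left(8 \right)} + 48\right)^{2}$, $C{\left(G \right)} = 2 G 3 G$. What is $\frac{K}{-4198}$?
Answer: $- \frac{93312}{2099} \approx -44.455$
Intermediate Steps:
$C{\left(G \right)} = 6 G^{2}$
$K = 186624$ ($K = \left(6 \cdot 8^{2} + 48\right)^{2} = \left(6 \cdot 64 + 48\right)^{2} = \left(384 + 48\right)^{2} = 432^{2} = 186624$)
$\frac{K}{-4198} = \frac{186624}{-4198} = 186624 \left(- \frac{1}{4198}\right) = - \frac{93312}{2099}$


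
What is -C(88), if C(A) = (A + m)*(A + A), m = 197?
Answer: -50160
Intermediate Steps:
C(A) = 2*A*(197 + A) (C(A) = (A + 197)*(A + A) = (197 + A)*(2*A) = 2*A*(197 + A))
-C(88) = -2*88*(197 + 88) = -2*88*285 = -1*50160 = -50160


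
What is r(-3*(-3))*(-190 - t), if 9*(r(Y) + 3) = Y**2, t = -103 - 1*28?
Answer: -354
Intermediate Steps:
t = -131 (t = -103 - 28 = -131)
r(Y) = -3 + Y**2/9
r(-3*(-3))*(-190 - t) = (-3 + (-3*(-3))**2/9)*(-190 - 1*(-131)) = (-3 + (1/9)*9**2)*(-190 + 131) = (-3 + (1/9)*81)*(-59) = (-3 + 9)*(-59) = 6*(-59) = -354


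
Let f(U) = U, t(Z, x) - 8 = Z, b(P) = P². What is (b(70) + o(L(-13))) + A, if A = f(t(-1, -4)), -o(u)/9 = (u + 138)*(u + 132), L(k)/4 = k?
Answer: -57013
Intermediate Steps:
L(k) = 4*k
t(Z, x) = 8 + Z
o(u) = -9*(132 + u)*(138 + u) (o(u) = -9*(u + 138)*(u + 132) = -9*(138 + u)*(132 + u) = -9*(132 + u)*(138 + u))
A = 7 (A = 8 - 1 = 7)
(b(70) + o(L(-13))) + A = (70² + (-163944 - 9720*(-13) - 9*(4*(-13))²)) + 7 = (4900 + (-163944 - 2430*(-52) - 9*(-52)²)) + 7 = (4900 + (-163944 + 126360 - 9*2704)) + 7 = (4900 + (-163944 + 126360 - 24336)) + 7 = (4900 - 61920) + 7 = -57020 + 7 = -57013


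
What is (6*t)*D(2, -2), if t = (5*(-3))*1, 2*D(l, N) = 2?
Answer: -90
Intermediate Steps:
D(l, N) = 1 (D(l, N) = (½)*2 = 1)
t = -15 (t = -15*1 = -15)
(6*t)*D(2, -2) = (6*(-15))*1 = -90*1 = -90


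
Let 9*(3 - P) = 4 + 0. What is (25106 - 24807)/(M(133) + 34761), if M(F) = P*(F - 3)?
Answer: 2691/315839 ≈ 0.0085202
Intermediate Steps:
P = 23/9 (P = 3 - (4 + 0)/9 = 3 - 1/9*4 = 3 - 4/9 = 23/9 ≈ 2.5556)
M(F) = -23/3 + 23*F/9 (M(F) = 23*(F - 3)/9 = 23*(-3 + F)/9 = -23/3 + 23*F/9)
(25106 - 24807)/(M(133) + 34761) = (25106 - 24807)/((-23/3 + (23/9)*133) + 34761) = 299/((-23/3 + 3059/9) + 34761) = 299/(2990/9 + 34761) = 299/(315839/9) = 299*(9/315839) = 2691/315839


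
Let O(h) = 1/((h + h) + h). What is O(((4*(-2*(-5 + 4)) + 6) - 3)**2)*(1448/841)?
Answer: 1448/305283 ≈ 0.0047431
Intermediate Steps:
O(h) = 1/(3*h) (O(h) = 1/(2*h + h) = 1/(3*h))
O(((4*(-2*(-5 + 4)) + 6) - 3)**2)*(1448/841) = (1/(3*(((4*(-2*(-5 + 4)) + 6) - 3)**2)))*(1448/841) = (1/(3*(((4*(-2*(-1)) + 6) - 3)**2)))*(1448*(1/841)) = (1/(3*(((4*2 + 6) - 3)**2)))*(1448/841) = (1/(3*(((8 + 6) - 3)**2)))*(1448/841) = (1/(3*((14 - 3)**2)))*(1448/841) = (1/(3*(11**2)))*(1448/841) = ((1/3)/121)*(1448/841) = ((1/3)*(1/121))*(1448/841) = (1/363)*(1448/841) = 1448/305283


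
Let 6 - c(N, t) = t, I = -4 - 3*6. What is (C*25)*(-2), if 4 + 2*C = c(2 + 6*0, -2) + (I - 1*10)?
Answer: 700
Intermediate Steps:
I = -22 (I = -4 - 18 = -22)
c(N, t) = 6 - t
C = -14 (C = -2 + ((6 - 1*(-2)) + (-22 - 1*10))/2 = -2 + ((6 + 2) + (-22 - 10))/2 = -2 + (8 - 32)/2 = -2 + (½)*(-24) = -2 - 12 = -14)
(C*25)*(-2) = -14*25*(-2) = -350*(-2) = 700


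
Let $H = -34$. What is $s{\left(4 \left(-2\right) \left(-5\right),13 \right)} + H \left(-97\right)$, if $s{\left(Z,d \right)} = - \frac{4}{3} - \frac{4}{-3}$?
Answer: $3298$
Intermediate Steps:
$s{\left(Z,d \right)} = 0$ ($s{\left(Z,d \right)} = \left(-4\right) \frac{1}{3} - - \frac{4}{3} = - \frac{4}{3} + \frac{4}{3} = 0$)
$s{\left(4 \left(-2\right) \left(-5\right),13 \right)} + H \left(-97\right) = 0 - -3298 = 0 + 3298 = 3298$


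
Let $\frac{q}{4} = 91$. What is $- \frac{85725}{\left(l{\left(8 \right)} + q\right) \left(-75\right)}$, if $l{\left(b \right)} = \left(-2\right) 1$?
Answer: $\frac{1143}{362} \approx 3.1575$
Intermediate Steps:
$q = 364$ ($q = 4 \cdot 91 = 364$)
$l{\left(b \right)} = -2$
$- \frac{85725}{\left(l{\left(8 \right)} + q\right) \left(-75\right)} = - \frac{85725}{\left(-2 + 364\right) \left(-75\right)} = - \frac{85725}{362 \left(-75\right)} = - \frac{85725}{-27150} = \left(-85725\right) \left(- \frac{1}{27150}\right) = \frac{1143}{362}$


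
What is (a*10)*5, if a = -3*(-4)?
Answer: 600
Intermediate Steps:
a = 12
(a*10)*5 = (12*10)*5 = 120*5 = 600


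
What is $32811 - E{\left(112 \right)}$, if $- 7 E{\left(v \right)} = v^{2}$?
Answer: $34603$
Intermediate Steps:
$E{\left(v \right)} = - \frac{v^{2}}{7}$
$32811 - E{\left(112 \right)} = 32811 - - \frac{112^{2}}{7} = 32811 - \left(- \frac{1}{7}\right) 12544 = 32811 - -1792 = 32811 + 1792 = 34603$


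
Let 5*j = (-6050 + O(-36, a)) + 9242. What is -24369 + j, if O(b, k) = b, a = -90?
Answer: -118689/5 ≈ -23738.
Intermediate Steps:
j = 3156/5 (j = ((-6050 - 36) + 9242)/5 = (-6086 + 9242)/5 = (⅕)*3156 = 3156/5 ≈ 631.20)
-24369 + j = -24369 + 3156/5 = -118689/5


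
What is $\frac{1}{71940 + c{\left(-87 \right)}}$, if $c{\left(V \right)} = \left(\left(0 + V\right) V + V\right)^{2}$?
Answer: $\frac{1}{56052264} \approx 1.784 \cdot 10^{-8}$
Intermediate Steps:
$c{\left(V \right)} = \left(V + V^{2}\right)^{2}$ ($c{\left(V \right)} = \left(V V + V\right)^{2} = \left(V^{2} + V\right)^{2} = \left(V + V^{2}\right)^{2}$)
$\frac{1}{71940 + c{\left(-87 \right)}} = \frac{1}{71940 + \left(-87\right)^{2} \left(1 - 87\right)^{2}} = \frac{1}{71940 + 7569 \left(-86\right)^{2}} = \frac{1}{71940 + 7569 \cdot 7396} = \frac{1}{71940 + 55980324} = \frac{1}{56052264}$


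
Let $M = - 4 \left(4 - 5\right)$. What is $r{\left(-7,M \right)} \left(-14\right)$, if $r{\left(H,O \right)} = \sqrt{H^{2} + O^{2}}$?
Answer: $- 14 \sqrt{65} \approx -112.87$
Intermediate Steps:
$M = 4$ ($M = \left(-4\right) \left(-1\right) = 4$)
$r{\left(-7,M \right)} \left(-14\right) = \sqrt{\left(-7\right)^{2} + 4^{2}} \left(-14\right) = \sqrt{49 + 16} \left(-14\right) = \sqrt{65} \left(-14\right) = - 14 \sqrt{65}$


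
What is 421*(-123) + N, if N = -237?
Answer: -52020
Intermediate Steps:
421*(-123) + N = 421*(-123) - 237 = -51783 - 237 = -52020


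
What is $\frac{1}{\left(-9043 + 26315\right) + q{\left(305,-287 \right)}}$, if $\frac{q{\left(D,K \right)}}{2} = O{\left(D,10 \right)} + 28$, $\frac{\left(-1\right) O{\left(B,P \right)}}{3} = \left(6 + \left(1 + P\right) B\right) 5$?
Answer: $- \frac{1}{83502} \approx -1.1976 \cdot 10^{-5}$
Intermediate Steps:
$O{\left(B,P \right)} = -90 - 15 B \left(1 + P\right)$ ($O{\left(B,P \right)} = - 3 \left(6 + \left(1 + P\right) B\right) 5 = - 3 \left(6 + B \left(1 + P\right)\right) 5 = - 3 \left(30 + 5 B \left(1 + P\right)\right) = -90 - 15 B \left(1 + P\right)$)
$q{\left(D,K \right)} = -124 - 330 D$ ($q{\left(D,K \right)} = 2 \left(\left(-90 - 15 D - 15 D 10\right) + 28\right) = 2 \left(\left(-90 - 15 D - 150 D\right) + 28\right) = 2 \left(\left(-90 - 165 D\right) + 28\right) = 2 \left(-62 - 165 D\right) = -124 - 330 D$)
$\frac{1}{\left(-9043 + 26315\right) + q{\left(305,-287 \right)}} = \frac{1}{\left(-9043 + 26315\right) - 100774} = \frac{1}{17272 - 100774} = \frac{1}{-83502} = - \frac{1}{83502}$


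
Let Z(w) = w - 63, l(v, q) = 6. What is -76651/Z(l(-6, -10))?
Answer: 76651/57 ≈ 1344.8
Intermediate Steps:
Z(w) = -63 + w
-76651/Z(l(-6, -10)) = -76651/(-63 + 6) = -76651/(-57) = -76651*(-1/57) = 76651/57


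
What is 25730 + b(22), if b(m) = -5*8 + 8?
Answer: 25698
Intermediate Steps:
b(m) = -32 (b(m) = -40 + 8 = -32)
25730 + b(22) = 25730 - 32 = 25698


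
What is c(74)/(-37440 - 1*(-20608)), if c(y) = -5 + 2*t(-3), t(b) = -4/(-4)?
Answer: 3/16832 ≈ 0.00017823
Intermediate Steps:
t(b) = 1 (t(b) = -4*(-¼) = 1)
c(y) = -3 (c(y) = -5 + 2*1 = -5 + 2 = -3)
c(74)/(-37440 - 1*(-20608)) = -3/(-37440 - 1*(-20608)) = -3/(-37440 + 20608) = -3/(-16832) = -3*(-1/16832) = 3/16832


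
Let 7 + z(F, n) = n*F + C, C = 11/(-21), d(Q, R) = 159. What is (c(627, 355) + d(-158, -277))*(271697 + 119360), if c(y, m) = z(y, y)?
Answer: 3229696746730/21 ≈ 1.5380e+11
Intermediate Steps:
C = -11/21 (C = 11*(-1/21) = -11/21 ≈ -0.52381)
z(F, n) = -158/21 + F*n (z(F, n) = -7 + (n*F - 11/21) = -7 + (F*n - 11/21) = -7 + (-11/21 + F*n) = -158/21 + F*n)
c(y, m) = -158/21 + y² (c(y, m) = -158/21 + y*y = -158/21 + y²)
(c(627, 355) + d(-158, -277))*(271697 + 119360) = ((-158/21 + 627²) + 159)*(271697 + 119360) = ((-158/21 + 393129) + 159)*391057 = (8255551/21 + 159)*391057 = (8258890/21)*391057 = 3229696746730/21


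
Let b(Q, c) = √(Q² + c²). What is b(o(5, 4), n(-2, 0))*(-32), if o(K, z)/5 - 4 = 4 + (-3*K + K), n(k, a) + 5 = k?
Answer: -32*√149 ≈ -390.61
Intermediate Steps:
n(k, a) = -5 + k
o(K, z) = 40 - 10*K (o(K, z) = 20 + 5*(4 + (-3*K + K)) = 20 + 5*(4 - 2*K) = 20 + (20 - 10*K) = 40 - 10*K)
b(o(5, 4), n(-2, 0))*(-32) = √((40 - 10*5)² + (-5 - 2)²)*(-32) = √((40 - 50)² + (-7)²)*(-32) = √((-10)² + 49)*(-32) = √(100 + 49)*(-32) = √149*(-32) = -32*√149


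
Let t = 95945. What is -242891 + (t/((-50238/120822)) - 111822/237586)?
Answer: -471106279737547/994653789 ≈ -4.7364e+5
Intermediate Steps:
-242891 + (t/((-50238/120822)) - 111822/237586) = -242891 + (95945/((-50238/120822)) - 111822/237586) = -242891 + (95945/((-50238*1/120822)) - 111822*1/237586) = -242891 + (95945/(-8373/20137) - 55911/118793) = -242891 + (95945*(-20137/8373) - 55911/118793) = -242891 + (-1932044465/8373 - 55911/118793) = -242891 - 229513826273548/994653789 = -471106279737547/994653789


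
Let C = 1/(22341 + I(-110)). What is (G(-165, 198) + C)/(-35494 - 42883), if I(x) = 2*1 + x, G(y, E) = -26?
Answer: 578057/1742555841 ≈ 0.00033173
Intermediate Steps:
I(x) = 2 + x
C = 1/22233 (C = 1/(22341 + (2 - 110)) = 1/(22341 - 108) = 1/22233 ≈ 4.4978e-5)
(G(-165, 198) + C)/(-35494 - 42883) = (-26 + 1/22233)/(-35494 - 42883) = -578057/22233/(-78377) = -578057/22233*(-1/78377) = 578057/1742555841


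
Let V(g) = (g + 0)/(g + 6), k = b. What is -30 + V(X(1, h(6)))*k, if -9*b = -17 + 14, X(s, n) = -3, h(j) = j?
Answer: -91/3 ≈ -30.333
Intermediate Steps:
b = ⅓ (b = -(-17 + 14)/9 = -⅑*(-3) = ⅓ ≈ 0.33333)
k = ⅓ ≈ 0.33333
V(g) = g/(6 + g)
-30 + V(X(1, h(6)))*k = -30 - 3/(6 - 3)*(⅓) = -30 - 3/3*(⅓) = -30 - 3*⅓*(⅓) = -30 - 1*⅓ = -30 - ⅓ = -91/3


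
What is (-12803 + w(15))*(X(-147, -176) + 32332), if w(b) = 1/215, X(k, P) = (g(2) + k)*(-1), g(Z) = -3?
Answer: -89411382408/215 ≈ -4.1587e+8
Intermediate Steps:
X(k, P) = 3 - k (X(k, P) = (-3 + k)*(-1) = 3 - k)
w(b) = 1/215
(-12803 + w(15))*(X(-147, -176) + 32332) = (-12803 + 1/215)*((3 - 1*(-147)) + 32332) = -2752644*((3 + 147) + 32332)/215 = -2752644*(150 + 32332)/215 = -2752644/215*32482 = -89411382408/215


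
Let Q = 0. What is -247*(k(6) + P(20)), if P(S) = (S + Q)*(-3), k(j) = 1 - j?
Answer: 16055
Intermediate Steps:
P(S) = -3*S (P(S) = (S + 0)*(-3) = S*(-3) = -3*S)
-247*(k(6) + P(20)) = -247*((1 - 1*6) - 3*20) = -247*((1 - 6) - 60) = -247*(-5 - 60) = -247*(-65) = 16055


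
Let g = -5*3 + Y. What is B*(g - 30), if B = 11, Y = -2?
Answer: -517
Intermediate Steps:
g = -17 (g = -5*3 - 2 = -15 - 2 = -17)
B*(g - 30) = 11*(-17 - 30) = 11*(-47) = -517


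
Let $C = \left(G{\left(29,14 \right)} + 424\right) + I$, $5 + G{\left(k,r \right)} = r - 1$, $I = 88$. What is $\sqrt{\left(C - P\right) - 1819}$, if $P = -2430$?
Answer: $\sqrt{1131} \approx 33.63$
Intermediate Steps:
$G{\left(k,r \right)} = -6 + r$ ($G{\left(k,r \right)} = -5 + \left(r - 1\right) = -5 + \left(-1 + r\right) = -6 + r$)
$C = 520$ ($C = \left(\left(-6 + 14\right) + 424\right) + 88 = \left(8 + 424\right) + 88 = 432 + 88 = 520$)
$\sqrt{\left(C - P\right) - 1819} = \sqrt{\left(520 - -2430\right) - 1819} = \sqrt{\left(520 + 2430\right) - 1819} = \sqrt{2950 - 1819} = \sqrt{1131}$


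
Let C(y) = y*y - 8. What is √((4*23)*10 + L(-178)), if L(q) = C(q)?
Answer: 2*√8149 ≈ 180.54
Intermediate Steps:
C(y) = -8 + y² (C(y) = y² - 8 = -8 + y²)
L(q) = -8 + q²
√((4*23)*10 + L(-178)) = √((4*23)*10 + (-8 + (-178)²)) = √(92*10 + (-8 + 31684)) = √(920 + 31676) = √32596 = 2*√8149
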